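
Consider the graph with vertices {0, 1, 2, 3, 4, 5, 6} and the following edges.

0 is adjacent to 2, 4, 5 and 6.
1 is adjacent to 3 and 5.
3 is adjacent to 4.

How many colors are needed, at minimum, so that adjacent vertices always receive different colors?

The cycle 1-5-0-4-3-1 has odd length 5, so it cannot be 2-colored; at least 3 colors are needed.
3 colors suffice: color red → {0, 1}; color blue → {2, 3, 5, 6}; color green → {4}. No two adjacent vertices share a color.

3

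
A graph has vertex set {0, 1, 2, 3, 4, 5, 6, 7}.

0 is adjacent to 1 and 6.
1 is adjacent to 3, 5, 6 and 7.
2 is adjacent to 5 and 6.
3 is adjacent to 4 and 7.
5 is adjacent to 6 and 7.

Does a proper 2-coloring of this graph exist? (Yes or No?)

1, 5, 7 are mutually adjacent, so at least 3 colors are needed.
So 2 colors are not enough.

No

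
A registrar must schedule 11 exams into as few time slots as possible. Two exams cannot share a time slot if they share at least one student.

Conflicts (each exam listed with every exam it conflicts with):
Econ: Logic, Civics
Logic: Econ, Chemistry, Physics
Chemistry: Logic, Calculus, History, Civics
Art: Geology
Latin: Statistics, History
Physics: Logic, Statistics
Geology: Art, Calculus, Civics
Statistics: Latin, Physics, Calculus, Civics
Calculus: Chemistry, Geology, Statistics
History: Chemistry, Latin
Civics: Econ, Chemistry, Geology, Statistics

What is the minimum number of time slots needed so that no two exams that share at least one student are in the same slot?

3

The cycle Physics-Statistics-Civics-Chemistry-Logic-Physics has odd length 5, so it cannot be 2-colored; at least 3 time slots are needed.
3 time slots suffice: time slot 1 → {Logic, Art, Calculus, History, Civics}; time slot 2 → {Econ, Chemistry, Geology, Statistics}; time slot 3 → {Latin, Physics}. No two conflicting exams share a time slot.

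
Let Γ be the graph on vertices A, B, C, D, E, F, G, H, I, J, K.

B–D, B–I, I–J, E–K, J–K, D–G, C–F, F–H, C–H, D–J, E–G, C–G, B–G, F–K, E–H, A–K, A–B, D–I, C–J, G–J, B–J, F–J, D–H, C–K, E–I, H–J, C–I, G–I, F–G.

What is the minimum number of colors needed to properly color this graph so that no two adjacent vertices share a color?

5

B, D, G, I, J form a clique, so at least 5 colors are needed.
One proper 5-coloring: A=1, B=4, C=4, D=5, E=1, F=3, G=2, H=2, I=3, J=1, K=2. No two adjacent vertices share a color.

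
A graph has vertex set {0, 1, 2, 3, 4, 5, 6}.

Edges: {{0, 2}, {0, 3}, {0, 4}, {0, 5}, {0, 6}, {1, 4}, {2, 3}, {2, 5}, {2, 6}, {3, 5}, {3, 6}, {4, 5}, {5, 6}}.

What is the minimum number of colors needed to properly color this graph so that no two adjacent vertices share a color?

0, 2, 3, 5, 6 are mutually adjacent (a clique of size 5), so at least 5 colors are needed.
5 colors suffice: color red → {0, 1}; color blue → {5}; color green → {3, 4}; color yellow → {2}; color purple → {6}. Every edge joins two different colors.

5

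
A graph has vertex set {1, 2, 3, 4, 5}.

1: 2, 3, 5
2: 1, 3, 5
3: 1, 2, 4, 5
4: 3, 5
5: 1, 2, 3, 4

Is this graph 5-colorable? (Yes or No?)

The chromatic number is 4. 1, 2, 3, 5 are pairwise adjacent (a clique of size 4), so at least 4 colors are needed.
4 colors suffice: 1=yellow, 2=green, 3=blue, 4=green, 5=red.
Since 5 ≥ 4, a proper 5-coloring certainly exists.

Yes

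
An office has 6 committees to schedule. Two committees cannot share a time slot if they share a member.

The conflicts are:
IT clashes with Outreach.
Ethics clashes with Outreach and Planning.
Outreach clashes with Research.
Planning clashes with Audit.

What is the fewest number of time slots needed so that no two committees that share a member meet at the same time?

IT and Outreach conflict, so at least 2 time slots are needed.
2 time slots suffice: time slot 1 → {Outreach, Planning}; time slot 2 → {IT, Ethics, Research, Audit}. Every pair that conflicts lands in different time slots.

2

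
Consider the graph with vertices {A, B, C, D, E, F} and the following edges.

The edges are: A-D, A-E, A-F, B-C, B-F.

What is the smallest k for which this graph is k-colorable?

2

B and C are adjacent, so at least 2 colors are needed.
2 colors suffice: color 1 → {A, B}; color 2 → {C, D, E, F}. No two adjacent vertices share a color.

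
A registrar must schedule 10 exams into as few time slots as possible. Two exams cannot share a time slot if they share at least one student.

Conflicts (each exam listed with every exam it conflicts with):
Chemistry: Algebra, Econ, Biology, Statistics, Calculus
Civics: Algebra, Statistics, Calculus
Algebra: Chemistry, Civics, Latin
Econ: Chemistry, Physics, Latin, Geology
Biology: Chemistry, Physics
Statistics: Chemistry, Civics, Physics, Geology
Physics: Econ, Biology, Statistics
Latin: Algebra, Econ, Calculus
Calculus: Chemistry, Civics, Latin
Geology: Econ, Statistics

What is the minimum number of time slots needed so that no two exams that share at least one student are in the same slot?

2

Algebra and Latin conflict, so at least 2 time slots are needed.
2 time slots suffice: time slot 1 → {Chemistry, Civics, Physics, Latin, Geology}; time slot 2 → {Algebra, Econ, Biology, Statistics, Calculus}. Every pair that conflicts lands in different time slots.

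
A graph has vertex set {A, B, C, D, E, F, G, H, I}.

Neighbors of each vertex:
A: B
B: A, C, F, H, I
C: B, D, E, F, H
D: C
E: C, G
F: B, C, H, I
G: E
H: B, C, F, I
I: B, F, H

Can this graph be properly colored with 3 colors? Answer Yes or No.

No

B, F, H, I are pairwise adjacent (a clique of size 4), so at least 4 colors are needed.
So 3 colors are not enough.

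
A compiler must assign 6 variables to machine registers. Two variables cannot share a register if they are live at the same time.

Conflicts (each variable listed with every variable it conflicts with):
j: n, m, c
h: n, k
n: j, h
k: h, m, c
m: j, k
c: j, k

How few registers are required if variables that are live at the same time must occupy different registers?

3

The cycle k-h-n-j-c-k has odd length 5, so it cannot be 2-colored; at least 3 registers are needed.
A valid assignment using 3 registers: j=1, h=3, n=2, k=1, m=2, c=2. Each listed conflict is separated.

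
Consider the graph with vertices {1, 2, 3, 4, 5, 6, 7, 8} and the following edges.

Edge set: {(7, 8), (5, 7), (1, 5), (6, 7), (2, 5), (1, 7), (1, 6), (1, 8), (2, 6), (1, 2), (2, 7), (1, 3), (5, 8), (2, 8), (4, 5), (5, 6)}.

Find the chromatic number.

1, 2, 5, 6, 7 are pairwise adjacent (a clique of size 5), so at least 5 colors are needed.
5 colors suffice: color red → {3, 5}; color blue → {1, 4}; color green → {7}; color yellow → {2}; color purple → {6, 8}. Each edge has distinct colors on its endpoints.

5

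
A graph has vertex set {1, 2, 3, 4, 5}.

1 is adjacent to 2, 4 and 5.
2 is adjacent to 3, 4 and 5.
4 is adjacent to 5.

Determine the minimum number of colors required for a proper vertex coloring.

4

1, 2, 4, 5 form a clique, so at least 4 colors are needed.
One proper 4-coloring: 1=green, 2=red, 3=blue, 4=yellow, 5=blue. No two adjacent vertices share a color.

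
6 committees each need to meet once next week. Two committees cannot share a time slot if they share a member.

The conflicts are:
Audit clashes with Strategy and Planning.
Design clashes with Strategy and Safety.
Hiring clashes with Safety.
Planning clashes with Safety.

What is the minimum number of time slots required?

The cycle Strategy-Audit-Planning-Safety-Design-Strategy has odd length 5, so it cannot be 2-colored; at least 3 time slots are needed.
A valid assignment using 3 time slots: Audit=1, Design=3, Strategy=2, Hiring=2, Planning=2, Safety=1. No two conflicting committees share a time slot.

3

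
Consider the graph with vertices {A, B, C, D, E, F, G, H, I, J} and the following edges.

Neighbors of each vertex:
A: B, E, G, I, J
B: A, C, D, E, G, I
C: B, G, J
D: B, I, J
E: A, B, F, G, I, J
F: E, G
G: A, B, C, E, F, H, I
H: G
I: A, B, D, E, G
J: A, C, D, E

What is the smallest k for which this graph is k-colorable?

A, B, E, G, I are pairwise adjacent (a clique of size 5), so at least 5 colors are needed.
5 colors suffice: color 1 → {G, J}; color 2 → {B, F, H}; color 3 → {C, D, E}; color 4 → {I}; color 5 → {A}. No two adjacent vertices share a color.

5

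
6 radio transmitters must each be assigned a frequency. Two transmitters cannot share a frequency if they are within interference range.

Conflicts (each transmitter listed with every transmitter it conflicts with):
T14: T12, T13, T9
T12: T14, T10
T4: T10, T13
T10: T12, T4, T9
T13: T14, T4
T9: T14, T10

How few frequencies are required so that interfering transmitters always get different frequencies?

3

The cycle T14-T12-T10-T4-T13-T14 has odd length 5, so it cannot be 2-colored; at least 3 frequencies are needed.
A valid assignment using 3 frequencies: T14=1, T12=2, T4=3, T10=1, T13=2, T9=2. Every pair that conflicts lands in different frequencies.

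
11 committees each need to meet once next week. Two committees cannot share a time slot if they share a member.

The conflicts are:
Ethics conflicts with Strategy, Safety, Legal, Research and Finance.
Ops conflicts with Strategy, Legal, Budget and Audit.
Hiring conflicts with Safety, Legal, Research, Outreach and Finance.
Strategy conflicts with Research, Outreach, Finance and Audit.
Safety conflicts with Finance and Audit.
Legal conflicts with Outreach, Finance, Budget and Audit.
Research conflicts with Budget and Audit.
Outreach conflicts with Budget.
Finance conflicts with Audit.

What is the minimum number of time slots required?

3

Safety, Finance, Audit all conflict with each other, so at least 3 time slots are needed.
3 time slots suffice: time slot 1 → {Strategy, Safety, Legal}; time slot 2 → {Ops, Research, Outreach, Finance}; time slot 3 → {Ethics, Hiring, Budget, Audit}. Every pair that conflicts lands in different time slots.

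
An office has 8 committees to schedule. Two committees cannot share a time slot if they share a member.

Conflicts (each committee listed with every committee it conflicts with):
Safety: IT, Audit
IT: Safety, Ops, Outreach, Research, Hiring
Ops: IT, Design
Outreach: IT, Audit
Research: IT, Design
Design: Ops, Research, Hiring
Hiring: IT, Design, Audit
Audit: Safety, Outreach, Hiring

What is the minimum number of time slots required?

2

IT and Outreach conflict, so at least 2 time slots are needed.
2 time slots suffice: Safety=2, IT=1, Ops=2, Outreach=2, Research=2, Design=1, Hiring=2, Audit=1. Each listed conflict is separated.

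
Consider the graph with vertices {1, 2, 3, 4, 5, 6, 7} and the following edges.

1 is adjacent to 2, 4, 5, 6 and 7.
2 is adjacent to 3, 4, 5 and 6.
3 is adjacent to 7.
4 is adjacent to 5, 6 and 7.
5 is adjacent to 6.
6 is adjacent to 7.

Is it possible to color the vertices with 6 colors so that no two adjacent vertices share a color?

Yes

The chromatic number is 5. 1, 2, 4, 5, 6 form a clique, so at least 5 colors are needed.
5 colors suffice: 1=a, 2=c, 3=a, 4=d, 5=e, 6=b, 7=c.
Since 6 ≥ 5, a proper 6-coloring certainly exists.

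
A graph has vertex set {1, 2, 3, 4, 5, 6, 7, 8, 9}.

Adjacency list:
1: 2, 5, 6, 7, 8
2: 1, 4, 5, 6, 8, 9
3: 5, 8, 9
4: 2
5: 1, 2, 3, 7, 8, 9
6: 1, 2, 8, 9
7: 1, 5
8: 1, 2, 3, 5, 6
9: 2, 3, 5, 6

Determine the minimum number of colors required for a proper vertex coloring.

1, 2, 6, 8 form a clique, so at least 4 colors are needed.
A valid assignment using 4 colors: 1=yellow, 2=red, 3=red, 4=blue, 5=blue, 6=blue, 7=red, 8=green, 9=green. Each edge has distinct colors on its endpoints.

4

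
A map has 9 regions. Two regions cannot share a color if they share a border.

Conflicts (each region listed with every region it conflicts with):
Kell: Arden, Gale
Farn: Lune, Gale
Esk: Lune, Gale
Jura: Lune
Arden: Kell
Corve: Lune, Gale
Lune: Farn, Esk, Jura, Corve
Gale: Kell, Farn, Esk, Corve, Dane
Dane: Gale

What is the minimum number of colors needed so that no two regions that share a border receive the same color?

Jura and Lune conflict, so at least 2 colors are needed.
2 colors suffice: color 1 → {Arden, Lune, Gale}; color 2 → {Kell, Farn, Esk, Jura, Corve, Dane}. Every pair that conflicts lands in different colors.

2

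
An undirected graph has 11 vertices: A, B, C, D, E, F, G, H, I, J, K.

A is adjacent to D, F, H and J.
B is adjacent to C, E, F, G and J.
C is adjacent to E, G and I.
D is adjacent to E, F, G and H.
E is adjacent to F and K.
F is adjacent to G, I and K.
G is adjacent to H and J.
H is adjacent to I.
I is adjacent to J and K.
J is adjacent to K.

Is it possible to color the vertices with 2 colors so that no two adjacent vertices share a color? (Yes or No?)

I, J, K are mutually adjacent, so at least 3 colors are needed.
So 2 colors are not enough.

No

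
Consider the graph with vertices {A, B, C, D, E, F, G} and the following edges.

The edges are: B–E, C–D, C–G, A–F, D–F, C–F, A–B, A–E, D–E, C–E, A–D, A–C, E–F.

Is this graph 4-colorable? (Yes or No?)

No

A, C, D, E, F are pairwise adjacent (a clique of size 5), so at least 5 colors are needed.
So 4 colors are not enough.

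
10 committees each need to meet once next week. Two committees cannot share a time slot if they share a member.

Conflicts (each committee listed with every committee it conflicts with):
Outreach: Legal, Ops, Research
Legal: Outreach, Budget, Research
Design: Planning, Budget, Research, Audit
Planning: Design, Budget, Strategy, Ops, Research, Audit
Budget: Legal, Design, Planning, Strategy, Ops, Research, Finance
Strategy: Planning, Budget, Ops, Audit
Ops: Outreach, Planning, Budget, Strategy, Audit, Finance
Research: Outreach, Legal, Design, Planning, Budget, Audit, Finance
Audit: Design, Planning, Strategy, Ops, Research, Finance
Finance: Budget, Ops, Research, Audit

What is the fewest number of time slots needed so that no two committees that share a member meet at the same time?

Planning, Budget, Strategy, Ops pairwise conflict, so at least 4 time slots are needed.
Using 4 time slots: Outreach=2, Legal=3, Design=4, Planning=3, Budget=2, Strategy=4, Ops=1, Research=1, Audit=2, Finance=3. Each listed conflict is separated.

4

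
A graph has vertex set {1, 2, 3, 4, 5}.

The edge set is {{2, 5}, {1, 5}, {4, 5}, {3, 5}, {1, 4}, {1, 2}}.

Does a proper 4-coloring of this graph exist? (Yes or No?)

The chromatic number is 3. 1, 4, 5 form a triangle, so at least 3 colors are needed.
3 colors suffice: color a → {5}; color b → {1, 3}; color c → {2, 4}.
Since 4 ≥ 3, a proper 4-coloring certainly exists.

Yes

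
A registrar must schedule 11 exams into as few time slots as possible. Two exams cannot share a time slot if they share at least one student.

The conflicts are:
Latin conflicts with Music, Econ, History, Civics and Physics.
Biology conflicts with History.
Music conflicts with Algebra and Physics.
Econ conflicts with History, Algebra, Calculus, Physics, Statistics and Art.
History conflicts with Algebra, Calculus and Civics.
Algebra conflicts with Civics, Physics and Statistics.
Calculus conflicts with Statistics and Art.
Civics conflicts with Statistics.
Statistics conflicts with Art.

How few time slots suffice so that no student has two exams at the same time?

4

Econ, Calculus, Statistics, Art are mutually in conflict, so at least 4 time slots are needed.
Using 4 time slots: Latin=2, Biology=1, Music=1, Econ=1, History=3, Algebra=2, Calculus=2, Civics=1, Physics=3, Statistics=3, Art=4. Each listed conflict is separated.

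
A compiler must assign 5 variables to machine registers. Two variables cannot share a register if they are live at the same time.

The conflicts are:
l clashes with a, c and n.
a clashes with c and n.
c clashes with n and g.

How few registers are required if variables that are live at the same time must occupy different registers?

l, a, c, n pairwise conflict, so at least 4 registers are needed.
4 registers suffice: l=3, a=4, c=1, n=2, g=2. Every pair that conflicts lands in different registers.

4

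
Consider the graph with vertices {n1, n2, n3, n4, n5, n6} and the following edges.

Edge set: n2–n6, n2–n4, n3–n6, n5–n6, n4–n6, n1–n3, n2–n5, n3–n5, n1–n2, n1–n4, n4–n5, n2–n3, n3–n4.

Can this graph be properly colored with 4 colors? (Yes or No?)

n2, n3, n4, n5, n6 form a clique, so at least 5 colors are needed.
So 4 colors are not enough.

No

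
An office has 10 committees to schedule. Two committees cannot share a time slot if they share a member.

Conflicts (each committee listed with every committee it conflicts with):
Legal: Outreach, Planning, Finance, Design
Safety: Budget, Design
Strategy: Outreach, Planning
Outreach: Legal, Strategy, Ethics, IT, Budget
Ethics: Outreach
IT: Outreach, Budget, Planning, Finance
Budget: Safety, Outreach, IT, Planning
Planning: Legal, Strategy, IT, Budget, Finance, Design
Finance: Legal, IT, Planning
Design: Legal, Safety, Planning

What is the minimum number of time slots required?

3

Legal, Planning, Finance pairwise conflict, so at least 3 time slots are needed.
A valid assignment using 3 time slots: Legal=3, Safety=1, Strategy=2, Outreach=1, Ethics=2, IT=3, Budget=2, Planning=1, Finance=2, Design=2. No two conflicting committees share a time slot.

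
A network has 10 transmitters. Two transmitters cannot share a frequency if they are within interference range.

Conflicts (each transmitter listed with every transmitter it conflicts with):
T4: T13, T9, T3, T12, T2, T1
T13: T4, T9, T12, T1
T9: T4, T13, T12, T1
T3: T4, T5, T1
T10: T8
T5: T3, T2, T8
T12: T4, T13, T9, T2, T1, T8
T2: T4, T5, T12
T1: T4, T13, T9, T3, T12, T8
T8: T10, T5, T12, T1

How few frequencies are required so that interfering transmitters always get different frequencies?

T4, T13, T9, T12, T1 all conflict with each other, so at least 5 frequencies are needed.
5 frequencies suffice: frequency 1 → {T4, T8}; frequency 2 → {T10, T2, T1}; frequency 3 → {T5, T12}; frequency 4 → {T13, T3}; frequency 5 → {T9}. No two conflicting transmitters share a frequency.

5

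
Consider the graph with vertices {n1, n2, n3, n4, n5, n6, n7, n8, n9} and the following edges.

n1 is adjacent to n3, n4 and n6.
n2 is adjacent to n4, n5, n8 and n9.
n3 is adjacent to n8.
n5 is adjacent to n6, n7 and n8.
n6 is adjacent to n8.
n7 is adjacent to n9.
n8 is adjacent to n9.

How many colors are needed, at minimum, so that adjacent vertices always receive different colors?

n2, n8, n9 are pairwise adjacent, so at least 3 colors are needed.
A valid assignment using 3 colors: n1=1, n2=3, n3=2, n4=2, n5=2, n6=3, n7=1, n8=1, n9=2. No two adjacent vertices share a color.

3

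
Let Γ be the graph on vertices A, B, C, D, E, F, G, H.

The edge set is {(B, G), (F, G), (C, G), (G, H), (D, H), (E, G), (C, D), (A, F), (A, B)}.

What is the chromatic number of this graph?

B and G are adjacent, so at least 2 colors are needed.
2 colors suffice: color red → {A, D, G}; color blue → {B, C, E, F, H}. Every edge joins two different colors.

2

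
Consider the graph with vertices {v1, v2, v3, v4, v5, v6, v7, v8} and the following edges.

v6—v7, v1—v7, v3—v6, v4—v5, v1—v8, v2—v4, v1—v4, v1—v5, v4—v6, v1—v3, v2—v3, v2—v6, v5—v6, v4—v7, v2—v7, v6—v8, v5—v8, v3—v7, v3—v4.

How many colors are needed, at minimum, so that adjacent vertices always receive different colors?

v2, v3, v4, v6, v7 form a clique, so at least 5 colors are needed.
5 colors suffice: color red → {v1, v6}; color blue → {v4, v8}; color green → {v5, v7}; color yellow → {v3}; color purple → {v2}. Every edge joins two different colors.

5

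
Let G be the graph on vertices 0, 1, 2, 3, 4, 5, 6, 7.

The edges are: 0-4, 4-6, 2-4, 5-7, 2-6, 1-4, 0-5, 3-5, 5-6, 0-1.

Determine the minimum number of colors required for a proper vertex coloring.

0, 1, 4 are mutually adjacent, so at least 3 colors are needed.
3 colors suffice: color a → {4, 5}; color b → {0, 3, 6, 7}; color c → {1, 2}. Each edge has distinct colors on its endpoints.

3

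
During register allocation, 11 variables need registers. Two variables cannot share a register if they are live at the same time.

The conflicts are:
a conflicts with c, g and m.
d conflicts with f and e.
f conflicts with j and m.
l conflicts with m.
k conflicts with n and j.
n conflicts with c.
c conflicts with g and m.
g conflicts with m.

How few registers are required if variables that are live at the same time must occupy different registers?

a, c, g, m all conflict with each other, so at least 4 registers are needed.
Using 4 registers: a=3, d=1, f=2, e=2, l=2, k=2, n=1, c=2, g=4, j=1, m=1. No two conflicting variables share a register.

4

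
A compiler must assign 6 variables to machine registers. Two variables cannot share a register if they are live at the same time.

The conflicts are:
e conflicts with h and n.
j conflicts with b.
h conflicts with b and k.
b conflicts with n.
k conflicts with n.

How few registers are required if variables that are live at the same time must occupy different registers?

h and b conflict, so at least 2 registers are needed.
2 registers suffice: e=2, j=1, h=1, b=2, k=2, n=1. Every pair that conflicts lands in different registers.

2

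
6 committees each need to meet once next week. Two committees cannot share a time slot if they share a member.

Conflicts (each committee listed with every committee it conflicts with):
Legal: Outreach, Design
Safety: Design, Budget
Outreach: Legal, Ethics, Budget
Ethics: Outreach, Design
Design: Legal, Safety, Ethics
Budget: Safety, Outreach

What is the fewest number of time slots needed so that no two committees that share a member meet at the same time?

3

The cycle Outreach-Ethics-Design-Safety-Budget-Outreach has odd length 5, so it cannot be 2-colored; at least 3 time slots are needed.
3 time slots suffice: time slot 1 → {Outreach, Design}; time slot 2 → {Legal, Safety, Ethics}; time slot 3 → {Budget}. Each listed conflict is separated.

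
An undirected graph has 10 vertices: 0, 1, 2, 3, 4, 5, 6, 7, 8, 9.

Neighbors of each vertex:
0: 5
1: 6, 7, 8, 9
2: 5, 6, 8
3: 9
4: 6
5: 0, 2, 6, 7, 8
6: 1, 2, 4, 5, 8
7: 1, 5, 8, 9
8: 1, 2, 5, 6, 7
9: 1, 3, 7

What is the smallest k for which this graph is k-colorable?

4

2, 5, 6, 8 are pairwise adjacent (a clique of size 4), so at least 4 colors are needed.
4 colors suffice: color red → {1, 3, 4, 5}; color blue → {0, 6, 7}; color green → {8, 9}; color yellow → {2}. Each edge has distinct colors on its endpoints.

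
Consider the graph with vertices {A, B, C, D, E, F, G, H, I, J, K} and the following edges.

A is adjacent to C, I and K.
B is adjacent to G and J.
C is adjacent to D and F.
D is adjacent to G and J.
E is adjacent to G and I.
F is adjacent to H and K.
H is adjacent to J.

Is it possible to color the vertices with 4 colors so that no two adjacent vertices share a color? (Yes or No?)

The chromatic number is 3. The cycle J-H-F-C-D-J has odd length 5, so it cannot be 2-colored; at least 3 colors are needed.
One proper 3-coloring: A=1, B=1, C=2, D=1, E=1, F=1, G=2, H=3, I=2, J=2, K=2.
Since 4 ≥ 3, a proper 4-coloring certainly exists.

Yes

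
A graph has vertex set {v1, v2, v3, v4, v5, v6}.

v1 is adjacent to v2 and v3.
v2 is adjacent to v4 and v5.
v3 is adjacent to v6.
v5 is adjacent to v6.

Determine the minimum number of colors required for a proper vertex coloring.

The cycle v2-v1-v3-v6-v5-v2 has odd length 5, so it cannot be 2-colored; at least 3 colors are needed.
3 colors suffice: color red → {v2, v3}; color blue → {v1, v4, v5}; color green → {v6}. Every edge joins two different colors.

3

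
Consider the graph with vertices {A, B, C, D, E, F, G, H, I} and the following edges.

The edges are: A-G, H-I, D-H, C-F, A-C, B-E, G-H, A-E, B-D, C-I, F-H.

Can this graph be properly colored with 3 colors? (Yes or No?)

The chromatic number is 3. The cycle A-C-I-H-G-A has odd length 5, so it cannot be 2-colored; at least 3 colors are needed.
3 colors suffice: color 1 → {C, E, H}; color 2 → {A, D, F, I}; color 3 → {B, G}.
That is already a proper 3-coloring.

Yes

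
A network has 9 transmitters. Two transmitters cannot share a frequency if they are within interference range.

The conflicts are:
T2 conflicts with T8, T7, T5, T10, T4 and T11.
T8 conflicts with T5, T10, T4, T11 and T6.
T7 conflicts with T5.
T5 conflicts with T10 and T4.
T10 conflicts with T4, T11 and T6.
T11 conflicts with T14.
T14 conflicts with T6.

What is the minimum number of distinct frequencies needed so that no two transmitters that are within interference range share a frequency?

5

T2, T8, T5, T10, T4 are mutually in conflict, so at least 5 frequencies are needed.
5 frequencies suffice: frequency 1 → {T7, T10, T14}; frequency 2 → {T8}; frequency 3 → {T2, T6}; frequency 4 → {T5, T11}; frequency 5 → {T4}. Every pair that conflicts lands in different frequencies.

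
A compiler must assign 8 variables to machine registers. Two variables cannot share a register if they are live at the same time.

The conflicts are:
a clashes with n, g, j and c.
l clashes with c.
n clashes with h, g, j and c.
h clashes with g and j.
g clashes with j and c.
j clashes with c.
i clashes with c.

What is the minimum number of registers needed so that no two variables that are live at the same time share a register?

a, n, g, j, c are mutually in conflict, so at least 5 registers are needed.
5 registers suffice: register 1 → {h, c}; register 2 → {l, j, i}; register 3 → {g}; register 4 → {n}; register 5 → {a}. No two conflicting variables share a register.

5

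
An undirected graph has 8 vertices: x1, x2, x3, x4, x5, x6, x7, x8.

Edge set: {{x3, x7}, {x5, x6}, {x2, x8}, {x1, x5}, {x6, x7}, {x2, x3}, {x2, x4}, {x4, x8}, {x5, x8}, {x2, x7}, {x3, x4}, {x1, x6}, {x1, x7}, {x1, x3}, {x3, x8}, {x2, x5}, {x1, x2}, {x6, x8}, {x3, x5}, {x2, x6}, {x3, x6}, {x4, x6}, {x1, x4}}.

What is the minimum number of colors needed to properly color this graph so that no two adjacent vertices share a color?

x2, x3, x4, x6, x8 are pairwise adjacent (a clique of size 5), so at least 5 colors are needed.
5 colors suffice: color red → {x3}; color blue → {x6}; color green → {x2}; color yellow → {x1, x8}; color purple → {x4, x5, x7}. Each edge has distinct colors on its endpoints.

5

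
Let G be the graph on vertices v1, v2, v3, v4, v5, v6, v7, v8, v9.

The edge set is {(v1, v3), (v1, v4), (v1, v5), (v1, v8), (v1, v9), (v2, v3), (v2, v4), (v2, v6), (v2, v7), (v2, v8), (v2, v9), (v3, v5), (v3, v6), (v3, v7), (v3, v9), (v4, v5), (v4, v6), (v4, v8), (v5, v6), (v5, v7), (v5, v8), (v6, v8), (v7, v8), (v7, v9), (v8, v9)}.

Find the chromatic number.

4

v4, v5, v6, v8 are pairwise adjacent (a clique of size 4), so at least 4 colors are needed.
4 colors suffice: color R → {v3, v8}; color B → {v2, v5}; color G → {v1, v6, v7}; color Y → {v4, v9}. Each edge has distinct colors on its endpoints.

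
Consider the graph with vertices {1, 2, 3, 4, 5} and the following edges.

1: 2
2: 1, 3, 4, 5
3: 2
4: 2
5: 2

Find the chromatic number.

2

1 and 2 are adjacent, so at least 2 colors are needed.
2 colors suffice: color a → {2}; color b → {1, 3, 4, 5}. Every edge joins two different colors.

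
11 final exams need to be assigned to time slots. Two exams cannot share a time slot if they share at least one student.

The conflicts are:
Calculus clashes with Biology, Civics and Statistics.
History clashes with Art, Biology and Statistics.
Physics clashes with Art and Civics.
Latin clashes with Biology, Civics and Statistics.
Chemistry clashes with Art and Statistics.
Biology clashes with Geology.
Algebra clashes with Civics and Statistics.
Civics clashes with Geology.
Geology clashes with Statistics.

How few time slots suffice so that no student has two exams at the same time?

Geology and Statistics conflict, so at least 2 time slots are needed.
2 time slots suffice: time slot 1 → {Art, Biology, Civics, Statistics}; time slot 2 → {Calculus, History, Physics, Latin, Chemistry, Algebra, Geology}. Each listed conflict is separated.

2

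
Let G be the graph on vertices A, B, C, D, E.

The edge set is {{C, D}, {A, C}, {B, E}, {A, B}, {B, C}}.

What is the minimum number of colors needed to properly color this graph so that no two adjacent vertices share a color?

A, B, C are mutually adjacent, so at least 3 colors are needed.
3 colors suffice: color red → {C, E}; color blue → {B, D}; color green → {A}. No two adjacent vertices share a color.

3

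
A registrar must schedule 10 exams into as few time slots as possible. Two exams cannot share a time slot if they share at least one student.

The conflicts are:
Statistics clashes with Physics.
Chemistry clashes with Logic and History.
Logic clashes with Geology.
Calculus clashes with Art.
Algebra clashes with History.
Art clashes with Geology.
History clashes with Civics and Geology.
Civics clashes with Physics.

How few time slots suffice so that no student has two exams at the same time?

Chemistry and Logic conflict, so at least 2 time slots are needed.
Using 2 time slots: Statistics=2, Chemistry=2, Logic=1, Calculus=2, Algebra=2, Art=1, History=1, Civics=2, Physics=1, Geology=2. No two conflicting exams share a time slot.

2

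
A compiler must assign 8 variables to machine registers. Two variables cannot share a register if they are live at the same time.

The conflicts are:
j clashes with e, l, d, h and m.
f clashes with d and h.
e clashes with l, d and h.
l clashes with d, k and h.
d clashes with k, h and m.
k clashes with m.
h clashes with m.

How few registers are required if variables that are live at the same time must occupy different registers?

5

j, e, l, d, h pairwise conflict, so at least 5 registers are needed.
Using 5 registers: j=3, f=3, e=5, l=4, d=1, k=2, h=2, m=4. Each listed conflict is separated.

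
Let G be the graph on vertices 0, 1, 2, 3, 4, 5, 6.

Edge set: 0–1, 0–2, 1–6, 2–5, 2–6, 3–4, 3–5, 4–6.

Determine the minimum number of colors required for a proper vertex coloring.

The cycle 5-3-4-6-2-5 has odd length 5, so it cannot be 2-colored; at least 3 colors are needed.
One proper 3-coloring: 0=a, 1=b, 2=b, 3=a, 4=b, 5=c, 6=a. Each edge has distinct colors on its endpoints.

3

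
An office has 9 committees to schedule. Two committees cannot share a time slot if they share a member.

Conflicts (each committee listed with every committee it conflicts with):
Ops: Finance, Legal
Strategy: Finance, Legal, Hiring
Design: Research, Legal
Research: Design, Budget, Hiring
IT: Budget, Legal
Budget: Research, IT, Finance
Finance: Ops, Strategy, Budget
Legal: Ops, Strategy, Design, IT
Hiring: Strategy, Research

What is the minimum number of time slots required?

The cycle Finance-Ops-Legal-IT-Budget-Finance has odd length 5, so it cannot be 2-colored; at least 3 time slots are needed.
3 time slots suffice: time slot 1 → {Research, Finance, Legal}; time slot 2 → {Ops, Strategy, Design, Budget}; time slot 3 → {IT, Hiring}. Each listed conflict is separated.

3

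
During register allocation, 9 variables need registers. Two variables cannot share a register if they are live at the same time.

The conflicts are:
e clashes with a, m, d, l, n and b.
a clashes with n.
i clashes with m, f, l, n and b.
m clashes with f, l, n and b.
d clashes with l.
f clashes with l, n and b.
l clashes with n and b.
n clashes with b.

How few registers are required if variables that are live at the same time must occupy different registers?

i, m, f, l, n, b pairwise conflict, so at least 6 registers are needed.
A valid assignment using 6 registers: e=5, a=1, i=6, m=4, d=2, f=5, l=1, n=2, b=3. Each listed conflict is separated.

6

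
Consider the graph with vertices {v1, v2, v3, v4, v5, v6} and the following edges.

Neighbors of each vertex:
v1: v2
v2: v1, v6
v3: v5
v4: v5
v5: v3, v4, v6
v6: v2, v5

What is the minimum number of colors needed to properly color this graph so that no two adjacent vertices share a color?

v5 and v6 are adjacent, so at least 2 colors are needed.
2 colors suffice: color 1 → {v2, v5}; color 2 → {v1, v3, v4, v6}. Each edge has distinct colors on its endpoints.

2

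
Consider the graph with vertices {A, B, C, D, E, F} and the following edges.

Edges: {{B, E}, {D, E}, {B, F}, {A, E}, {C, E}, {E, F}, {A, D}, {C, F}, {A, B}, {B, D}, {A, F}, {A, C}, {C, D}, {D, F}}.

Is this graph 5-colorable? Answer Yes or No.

Yes

The chromatic number is 5. A, C, D, E, F form a clique, so at least 5 colors are needed.
5 colors suffice: color red → {F}; color blue → {A}; color green → {D}; color yellow → {E}; color purple → {B, C}.
That is already a proper 5-coloring.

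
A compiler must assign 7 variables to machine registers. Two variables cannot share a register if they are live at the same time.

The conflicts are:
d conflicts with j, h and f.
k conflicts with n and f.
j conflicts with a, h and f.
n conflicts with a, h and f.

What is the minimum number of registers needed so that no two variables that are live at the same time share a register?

k, n, f all conflict with each other, so at least 3 registers are needed.
A valid assignment using 3 registers: d=3, k=3, j=1, n=1, a=2, h=2, f=2. Every pair that conflicts lands in different registers.

3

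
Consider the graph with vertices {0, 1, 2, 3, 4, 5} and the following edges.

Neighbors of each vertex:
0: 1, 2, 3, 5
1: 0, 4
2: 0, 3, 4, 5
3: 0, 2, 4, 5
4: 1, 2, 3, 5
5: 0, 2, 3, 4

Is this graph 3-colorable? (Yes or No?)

No

0, 2, 3, 5 are pairwise adjacent (a clique of size 4), so at least 4 colors are needed.
So 3 colors are not enough.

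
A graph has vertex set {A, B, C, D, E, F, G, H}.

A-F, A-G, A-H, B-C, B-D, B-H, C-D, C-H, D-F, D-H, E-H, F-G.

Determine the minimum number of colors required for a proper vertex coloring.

B, C, D, H form a clique, so at least 4 colors are needed.
One proper 4-coloring: A=2, B=4, C=3, D=2, E=2, F=1, G=3, H=1. Each edge has distinct colors on its endpoints.

4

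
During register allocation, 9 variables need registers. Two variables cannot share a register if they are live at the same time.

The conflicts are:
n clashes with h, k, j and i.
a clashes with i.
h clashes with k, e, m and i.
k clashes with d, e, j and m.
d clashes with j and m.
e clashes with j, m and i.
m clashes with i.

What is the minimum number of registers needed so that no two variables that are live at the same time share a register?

h, k, e, m all conflict with each other, so at least 4 registers are needed.
4 registers suffice: register 1 → {k, i}; register 2 → {a, h, j}; register 3 → {n, m}; register 4 → {d, e}. No two conflicting variables share a register.

4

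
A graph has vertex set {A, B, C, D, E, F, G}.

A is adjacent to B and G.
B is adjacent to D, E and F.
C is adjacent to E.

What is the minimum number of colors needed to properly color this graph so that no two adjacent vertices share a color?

2

B and F are adjacent, so at least 2 colors are needed.
2 colors suffice: color 1 → {B, C, G}; color 2 → {A, D, E, F}. No two adjacent vertices share a color.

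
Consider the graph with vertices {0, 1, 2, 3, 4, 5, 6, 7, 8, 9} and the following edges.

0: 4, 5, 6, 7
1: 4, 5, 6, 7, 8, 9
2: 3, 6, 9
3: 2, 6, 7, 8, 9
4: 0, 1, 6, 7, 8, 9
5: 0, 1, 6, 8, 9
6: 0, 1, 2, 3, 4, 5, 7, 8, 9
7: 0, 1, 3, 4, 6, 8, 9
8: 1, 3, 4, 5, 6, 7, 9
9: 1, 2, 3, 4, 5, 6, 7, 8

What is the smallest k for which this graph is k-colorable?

1, 4, 6, 7, 8, 9 are mutually adjacent (a clique of size 6), so at least 6 colors are needed.
6 colors suffice: color a → {6}; color b → {0, 9}; color c → {2, 8}; color d → {5, 7}; color e → {1, 3}; color f → {4}. Every edge joins two different colors.

6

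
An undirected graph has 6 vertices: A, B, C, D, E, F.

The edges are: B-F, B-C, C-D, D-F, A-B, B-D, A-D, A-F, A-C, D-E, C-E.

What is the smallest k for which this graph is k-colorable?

4

A, B, D, F form a clique, so at least 4 colors are needed.
One proper 4-coloring: A=2, B=3, C=4, D=1, E=2, F=4. Every edge joins two different colors.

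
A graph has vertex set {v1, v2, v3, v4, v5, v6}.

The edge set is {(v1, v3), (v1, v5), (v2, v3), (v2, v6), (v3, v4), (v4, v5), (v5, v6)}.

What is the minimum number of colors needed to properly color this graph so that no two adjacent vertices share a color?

The cycle v3-v1-v5-v6-v2-v3 has odd length 5, so it cannot be 2-colored; at least 3 colors are needed.
3 colors suffice: v1=2, v2=2, v3=1, v4=2, v5=1, v6=3. No two adjacent vertices share a color.

3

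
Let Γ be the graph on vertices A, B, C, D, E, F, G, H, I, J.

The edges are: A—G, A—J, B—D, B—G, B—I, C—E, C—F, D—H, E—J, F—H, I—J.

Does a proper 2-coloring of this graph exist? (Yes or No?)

The cycle J-I-B-G-A-J has odd length 5, so it cannot be 2-colored; at least 3 colors are needed.
So 2 colors are not enough.

No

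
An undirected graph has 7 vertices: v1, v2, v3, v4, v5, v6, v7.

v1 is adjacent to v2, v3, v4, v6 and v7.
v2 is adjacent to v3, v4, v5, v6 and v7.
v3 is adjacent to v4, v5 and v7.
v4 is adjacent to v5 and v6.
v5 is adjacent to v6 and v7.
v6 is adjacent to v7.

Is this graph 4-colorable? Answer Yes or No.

The chromatic number is 4. v2, v3, v5, v7 are pairwise adjacent (a clique of size 4), so at least 4 colors are needed.
4 colors suffice: v1=3, v2=1, v3=2, v4=4, v5=3, v6=2, v7=4.
That is already a proper 4-coloring.

Yes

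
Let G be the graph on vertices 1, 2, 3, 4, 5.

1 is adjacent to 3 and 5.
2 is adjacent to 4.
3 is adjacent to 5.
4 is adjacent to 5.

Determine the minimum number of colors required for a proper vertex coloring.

1, 3, 5 are pairwise adjacent, so at least 3 colors are needed.
A valid assignment using 3 colors: 1=green, 2=red, 3=blue, 4=blue, 5=red. Each edge has distinct colors on its endpoints.

3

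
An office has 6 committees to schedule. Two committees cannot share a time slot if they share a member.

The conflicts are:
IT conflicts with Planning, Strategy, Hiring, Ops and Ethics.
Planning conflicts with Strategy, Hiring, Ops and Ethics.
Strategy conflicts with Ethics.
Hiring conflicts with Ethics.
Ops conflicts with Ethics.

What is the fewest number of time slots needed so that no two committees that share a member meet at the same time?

IT, Planning, Strategy, Ethics all conflict with each other, so at least 4 time slots are needed.
Using 4 time slots: IT=1, Planning=3, Strategy=4, Hiring=4, Ops=4, Ethics=2. Every pair that conflicts lands in different time slots.

4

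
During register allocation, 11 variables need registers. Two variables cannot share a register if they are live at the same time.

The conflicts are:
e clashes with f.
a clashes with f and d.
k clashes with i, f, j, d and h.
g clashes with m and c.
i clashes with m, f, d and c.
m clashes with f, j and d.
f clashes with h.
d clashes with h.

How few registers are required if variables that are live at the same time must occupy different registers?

3

i, m, f all conflict with each other, so at least 3 registers are needed.
Using 3 registers: e=2, a=2, k=2, g=3, i=3, m=2, f=1, j=1, d=1, c=1, h=3. Each listed conflict is separated.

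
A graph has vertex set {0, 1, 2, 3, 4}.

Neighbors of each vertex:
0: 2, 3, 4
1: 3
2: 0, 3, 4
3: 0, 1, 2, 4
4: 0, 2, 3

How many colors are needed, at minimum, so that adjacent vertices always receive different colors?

4

0, 2, 3, 4 form a clique, so at least 4 colors are needed.
4 colors suffice: 0=b, 1=b, 2=d, 3=a, 4=c. No two adjacent vertices share a color.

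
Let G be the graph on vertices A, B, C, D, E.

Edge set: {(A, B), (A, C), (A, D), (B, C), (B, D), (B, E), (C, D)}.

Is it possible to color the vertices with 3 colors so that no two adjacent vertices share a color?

A, B, C, D form a clique, so at least 4 colors are needed.
So 3 colors are not enough.

No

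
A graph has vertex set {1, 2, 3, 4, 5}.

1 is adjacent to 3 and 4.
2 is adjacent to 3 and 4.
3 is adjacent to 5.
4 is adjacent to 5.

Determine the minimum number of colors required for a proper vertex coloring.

2

2 and 3 are adjacent, so at least 2 colors are needed.
One proper 2-coloring: 1=b, 2=b, 3=a, 4=a, 5=b. Every edge joins two different colors.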